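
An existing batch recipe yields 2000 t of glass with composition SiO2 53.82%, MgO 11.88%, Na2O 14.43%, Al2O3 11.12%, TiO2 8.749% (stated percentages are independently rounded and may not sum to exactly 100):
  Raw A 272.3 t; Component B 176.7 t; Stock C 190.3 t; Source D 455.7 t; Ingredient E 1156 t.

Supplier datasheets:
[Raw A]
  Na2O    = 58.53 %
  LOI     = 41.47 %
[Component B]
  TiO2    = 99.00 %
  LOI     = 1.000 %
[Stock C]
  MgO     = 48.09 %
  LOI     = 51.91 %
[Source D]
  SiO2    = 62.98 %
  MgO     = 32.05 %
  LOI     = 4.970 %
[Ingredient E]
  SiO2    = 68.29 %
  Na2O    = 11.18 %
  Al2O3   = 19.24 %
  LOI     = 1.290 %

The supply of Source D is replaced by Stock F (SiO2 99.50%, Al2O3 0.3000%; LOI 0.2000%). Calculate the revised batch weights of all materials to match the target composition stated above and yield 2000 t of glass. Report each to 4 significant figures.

Revised batch per 2000 t glass:
  Raw A: 273.2 t
  Component B: 176.7 t
  Stock C: 494.1 t
  Stock F: 291.6 t
  Ingredient E: 1151 t
Total batch = 2387 t; LOI loss = 387.0 t

Every computation maintains exact precision at every stage; in-progress results appear (rounded to four significant figures) in the working — each reported number is rounded just once. The derived quantities, including the totals, net glass mass, yield, ignition loss, five oxide percentages, are computed from the weighed amounts for 2000 t of glass at full float precision, as given in problem or answer.
Oxide mass targets, per 2000 t glass:
  SiO2: 53.82% × 2000 = 1076 t
  MgO: 11.88% × 2000 = 237.6 t
  Na2O: 14.43% × 2000 = 288.6 t
  Al2O3: 11.12% × 2000 = 222.4 t
  TiO2: 8.749% × 2000 = 175.0 t
Sums-versus-targets review per the reported batch figures, against the basis in use (oxide sums agree with the targets exact up to rounding of places):
  SiO2: 291.6·0.9950 + 1151·0.6829 = 1076 t (target 1076 t)
  MgO: 494.1·0.4809 = 237.6 t (target 237.6 t)
  Na2O: 273.2·0.5853 + 1151·0.1118 = 288.6 t (target 288.6 t)
  Al2O3: 291.6·0.003000 + 1151·0.1924 = 222.3 t (target 222.4 t)
  TiO2: 176.7·0.9900 = 174.9 t (target 175.0 t)
Mass balance on the glass: batch Σ − ignition loss = 2000 t (the targets, summed, come to 2000 t; the stated basis being 2000 t — a pure rounding effect).
Batch total: Σ batch = 2387 t; LOI loss = Σ batch·LOI = 387.0 t; yield: glass divided by total = 83.79%.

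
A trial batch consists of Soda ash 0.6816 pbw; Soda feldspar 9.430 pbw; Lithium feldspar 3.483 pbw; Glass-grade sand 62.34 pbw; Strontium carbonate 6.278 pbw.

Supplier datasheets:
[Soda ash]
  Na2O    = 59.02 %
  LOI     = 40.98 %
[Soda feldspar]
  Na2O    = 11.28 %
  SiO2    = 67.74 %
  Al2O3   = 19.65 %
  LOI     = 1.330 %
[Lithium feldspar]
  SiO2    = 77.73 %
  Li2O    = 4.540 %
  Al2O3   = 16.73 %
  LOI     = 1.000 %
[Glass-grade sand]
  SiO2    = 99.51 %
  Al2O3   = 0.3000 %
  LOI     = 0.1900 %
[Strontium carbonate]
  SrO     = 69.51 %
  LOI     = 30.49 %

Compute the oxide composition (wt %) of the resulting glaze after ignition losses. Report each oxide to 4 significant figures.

Working values appear (rounded to four significant digits) in the printout; every computation holds exact precision throughout. Exactly one rounding lands on every reported result — derived quantities are recomputed from the batch weights per 79.74 pbw of glass at full float precision (yield, LOI, the five compositions, the totals, glass mass) as quoted within the problem or answer text.
Mass of each oxide from the mix:
  Na2O: 0.6816·0.5902 + 9.430·0.1128 = 1.466 pbw
  SiO2: 9.430·0.6774 + 3.483·0.7773 + 62.34·0.9951 = 71.13 pbw
  Li2O: 3.483·0.04540 = 0.1581 pbw
  Al2O3: 9.430·0.1965 + 3.483·0.1673 + 62.34·0.003000 = 2.623 pbw
  SrO: 6.278·0.6951 = 4.364 pbw
LOI: 0.6816·0.4098 + 9.430·0.01330 + 3.483·0.01000 + 62.34·0.001900 + 6.278·0.3049 = 2.472 pbw
Resulting glass, batch − LOI: 82.21 − 2.472 = 79.74 pbw (= the summed oxide contributions)
wt %: oxide over glass, times 100

Glass mass = 79.74 pbw (batch 82.21 − LOI 2.472).
Composition: Na2O 1.838%, SiO2 89.20%, Li2O 0.1983%, Al2O3 3.289%, SrO 5.473%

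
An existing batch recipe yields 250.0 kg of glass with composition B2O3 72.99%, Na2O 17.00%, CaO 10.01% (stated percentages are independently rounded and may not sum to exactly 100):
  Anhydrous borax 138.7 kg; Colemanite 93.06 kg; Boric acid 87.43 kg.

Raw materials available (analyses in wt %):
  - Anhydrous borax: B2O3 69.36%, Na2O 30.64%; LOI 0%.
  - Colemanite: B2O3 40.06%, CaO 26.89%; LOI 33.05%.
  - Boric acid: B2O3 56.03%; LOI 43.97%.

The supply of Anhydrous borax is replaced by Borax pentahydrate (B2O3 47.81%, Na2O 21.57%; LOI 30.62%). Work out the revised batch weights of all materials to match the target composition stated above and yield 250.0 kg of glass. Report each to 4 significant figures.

Revised batch per 250.0 kg glass:
  Borax pentahydrate: 197.0 kg
  Colemanite: 93.06 kg
  Boric acid: 91.01 kg
Total batch = 381.1 kg; LOI loss = 131.1 kg

All internal work carries full precision in every operation. Intermediates are displayed rounded off to 4 significant digits between the steps. A single rounding yields each reported result; derived quantities (yield, the totals, three oxide percentages, LOI, glass mass) are re-derived at full precision from the weighed amounts per 250.0 kg of glass precisely as stated by the problem or the answer.
Target masses of each oxide per 250.0 kg glass:
  B2O3: 72.99% × 250.0 = 182.5 kg
  Na2O: 17.00% × 250.0 = 42.50 kg
  CaO: 10.01% × 250.0 = 25.02 kg
Checking each oxide sum working from each reported weight, under the basis named above (sum by sum, the targets are met within answer rounding):
  B2O3: 197.0·0.4781 + 93.06·0.4006 + 91.01·0.5603 = 182.5 kg (target 182.5 kg)
  Na2O: 197.0·0.2157 = 42.49 kg (target 42.50 kg)
  CaO: 93.06·0.2689 = 25.02 kg (target 25.02 kg)
Glass-mass sanity pass: Σ batch − LOI loss = 250.0 kg (the Σ of target masses is 250.0 kg; the stated basis being 250.0 kg — deltas are rounding alone).
Batch total: Σ batch = 381.1 kg; LOI loss = Σ batch·LOI = 131.1 kg; glass ÷ batch gives a yield of 65.60%.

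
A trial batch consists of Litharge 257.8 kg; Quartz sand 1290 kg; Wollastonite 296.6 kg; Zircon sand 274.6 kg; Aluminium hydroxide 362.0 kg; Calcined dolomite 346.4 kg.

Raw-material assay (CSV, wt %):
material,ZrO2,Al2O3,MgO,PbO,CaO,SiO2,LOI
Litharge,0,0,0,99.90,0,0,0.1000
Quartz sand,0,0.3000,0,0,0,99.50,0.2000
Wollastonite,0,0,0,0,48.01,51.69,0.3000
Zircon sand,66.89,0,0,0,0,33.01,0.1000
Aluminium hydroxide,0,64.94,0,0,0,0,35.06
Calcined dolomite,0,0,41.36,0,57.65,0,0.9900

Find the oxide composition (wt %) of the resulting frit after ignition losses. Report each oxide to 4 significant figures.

Glass mass = 2693 kg (batch 2827 − LOI 134.3).
Composition: ZrO2 6.821%, Al2O3 8.873%, MgO 5.320%, PbO 9.563%, CaO 12.70%, SiO2 56.72%

The intermediate values are shown rounded to 4 significant figures on the page; every computation holds full float precision through every step — each reported result is rounded once only — derived quantities are recomputed from the batch weights at 2693 kg of glass in full float precision (net glass mass, yield, the totals, ignition loss, six oxide percentages), precisely as stated by question or answer.
What the batch supplies per oxide:
  ZrO2: 274.6·0.6689 = 183.7 kg
  Al2O3: 1290·0.003000 + 362.0·0.6494 = 239.0 kg
  MgO: 346.4·0.4136 = 143.3 kg
  PbO: 257.8·0.9990 = 257.5 kg
  CaO: 296.6·0.4801 + 346.4·0.5765 = 342.1 kg
  SiO2: 1290·0.9950 + 296.6·0.5169 + 274.6·0.3301 = 1528 kg
LOI: 257.8·0.001000 + 1290·0.002000 + 296.6·0.003000 + 274.6·0.001000 + 362.0·0.3506 + 346.4·0.009900 = 134.3 kg
Net of LOI, the glass mass = 2827 − 134.3 = 2693 kg (equal to the oxide-mass sum)
wt %: oxide over glass, times 100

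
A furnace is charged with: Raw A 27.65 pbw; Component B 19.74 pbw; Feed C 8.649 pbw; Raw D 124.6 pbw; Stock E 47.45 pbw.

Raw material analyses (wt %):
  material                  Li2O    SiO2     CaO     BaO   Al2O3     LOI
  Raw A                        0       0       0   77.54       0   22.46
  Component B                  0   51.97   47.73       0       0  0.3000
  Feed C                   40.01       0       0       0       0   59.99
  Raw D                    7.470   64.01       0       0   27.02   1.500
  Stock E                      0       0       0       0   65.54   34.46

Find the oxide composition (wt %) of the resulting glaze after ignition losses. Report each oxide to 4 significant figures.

The working math maintains exact precision at each step; intermediates are shown (rounded to four significant digits) in the working; every reported result takes exactly one rounding. The derived quantities (five oxide percentages, ignition loss, the yield, glass mass, totals) are computed from the batch weights for 198.4 pbw of glass in full precision, exactly as printed in the question or the answer.
Oxide-by-oxide delivered mass:
  Li2O: 8.649·0.4001 + 124.6·0.07470 = 12.77 pbw
  SiO2: 19.74·0.5197 + 124.6·0.6401 = 90.02 pbw
  CaO: 19.74·0.4773 = 9.422 pbw
  BaO: 27.65·0.7754 = 21.44 pbw
  Al2O3: 124.6·0.2702 + 47.45·0.6554 = 64.77 pbw
LOI: 27.65·0.2246 + 19.74·0.003000 + 8.649·0.5999 + 124.6·0.01500 + 47.45·0.3446 = 29.68 pbw
Net of LOI, the glass mass = 228.1 − 29.68 = 198.4 pbw (the oxide masses sum to this)
percent share: oxide ÷ glass, ×100

Glass mass = 198.4 pbw (batch 228.1 − LOI 29.68).
Composition: Li2O 6.435%, SiO2 45.37%, CaO 4.749%, BaO 10.81%, Al2O3 32.64%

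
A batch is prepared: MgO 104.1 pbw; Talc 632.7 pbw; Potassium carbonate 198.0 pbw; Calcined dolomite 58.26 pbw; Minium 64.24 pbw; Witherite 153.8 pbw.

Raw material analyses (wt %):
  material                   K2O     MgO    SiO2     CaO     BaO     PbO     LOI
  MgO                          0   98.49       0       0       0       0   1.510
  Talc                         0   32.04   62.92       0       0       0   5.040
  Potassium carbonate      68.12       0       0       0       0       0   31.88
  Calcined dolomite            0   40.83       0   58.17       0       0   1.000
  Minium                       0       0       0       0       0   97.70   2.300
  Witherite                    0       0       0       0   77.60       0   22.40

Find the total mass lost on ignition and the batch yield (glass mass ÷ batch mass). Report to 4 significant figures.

Every computation holds full float precision at each step; values along the way appear, rounded to four significant figures, as written. A single rounding produces each reported number — all derived quantities (six oxide percentages, the totals, ignition loss, the yield, net glass mass) are re-derived from the batch weights for 1078 pbw of glass at full precision as quoted within the problem or answer text.
Per-material ignition loss:
  MgO: 104.1 × 0.01510 = 1.572 pbw
  Talc: 632.7 × 0.05040 = 31.89 pbw
  Potassium carbonate: 198.0 × 0.3188 = 63.12 pbw
  Calcined dolomite: 58.26 × 0.01000 = 0.5826 pbw
  Minium: 64.24 × 0.02300 = 1.478 pbw
  Witherite: 153.8 × 0.2240 = 34.45 pbw
Total LOI = 133.1 pbw
Glass = batch − LOI = 1211 − 133.1 = 1078 pbw

LOI loss = 133.1 pbw; glass = 1078 pbw; yield = 89.01%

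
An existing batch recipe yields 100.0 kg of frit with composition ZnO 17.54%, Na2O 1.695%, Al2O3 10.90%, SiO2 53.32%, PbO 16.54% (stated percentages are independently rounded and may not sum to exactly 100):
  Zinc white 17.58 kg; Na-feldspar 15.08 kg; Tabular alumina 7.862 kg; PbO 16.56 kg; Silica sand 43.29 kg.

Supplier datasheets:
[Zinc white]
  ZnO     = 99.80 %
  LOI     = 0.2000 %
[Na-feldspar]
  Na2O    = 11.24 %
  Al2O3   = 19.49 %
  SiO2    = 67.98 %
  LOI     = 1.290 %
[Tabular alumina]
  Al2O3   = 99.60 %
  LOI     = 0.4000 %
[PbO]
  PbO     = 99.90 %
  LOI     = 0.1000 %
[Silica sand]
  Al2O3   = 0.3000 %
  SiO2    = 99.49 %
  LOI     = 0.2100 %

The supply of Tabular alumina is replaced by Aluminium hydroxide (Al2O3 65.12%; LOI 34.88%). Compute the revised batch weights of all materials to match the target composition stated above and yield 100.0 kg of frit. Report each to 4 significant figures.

Revised batch per 100.0 kg frit:
  Zinc white: 17.58 kg
  Na-feldspar: 15.08 kg
  Aluminium hydroxide: 12.03 kg
  PbO: 16.56 kg
  Silica sand: 43.29 kg
Total batch = 104.5 kg; LOI loss = 4.533 kg

Full precision is carried through every step — intermediates appear (rounded to four significant figures) when written out. Each reported result is rounded exactly once. All derived quantities, including ignition loss, glass mass, totals, the yield, five oxide percentages, are re-derived from the batch weights on 100.0 kg of glass at full precision as they appear in the question or the answer.
Oxide mass targets, per 100.0 kg frit:
  ZnO: 17.54% × 100.0 = 17.54 kg
  Na2O: 1.695% × 100.0 = 1.695 kg
  Al2O3: 10.90% × 100.0 = 10.90 kg
  SiO2: 53.32% × 100.0 = 53.32 kg
  PbO: 16.54% × 100.0 = 16.54 kg
A balance pass over the oxides, from the weights as reported, versus the basis set out (sum by sum, the targets are met once rounding is allowed for):
  ZnO: 17.58·0.9980 = 17.54 kg (target 17.54 kg)
  Na2O: 15.08·0.1124 = 1.695 kg (target 1.695 kg)
  Al2O3: 15.08·0.1949 + 12.03·0.6512 + 43.29·0.003000 = 10.90 kg (target 10.90 kg)
  SiO2: 15.08·0.6798 + 43.29·0.9949 = 53.32 kg (target 53.32 kg)
  PbO: 16.56·0.9990 = 16.54 kg (target 16.54 kg)
The glass-mass cross-check: net batch after ignition = 100.0 kg (per-oxide target masses sum to 100.0 kg; versus the stated basis of 100.0 kg — deltas are rounding alone).
Adding the batch up: Σ batch = 104.5 kg; LOI loss = Σ batch·LOI = 4.533 kg; yield: glass divided by total = 95.66%.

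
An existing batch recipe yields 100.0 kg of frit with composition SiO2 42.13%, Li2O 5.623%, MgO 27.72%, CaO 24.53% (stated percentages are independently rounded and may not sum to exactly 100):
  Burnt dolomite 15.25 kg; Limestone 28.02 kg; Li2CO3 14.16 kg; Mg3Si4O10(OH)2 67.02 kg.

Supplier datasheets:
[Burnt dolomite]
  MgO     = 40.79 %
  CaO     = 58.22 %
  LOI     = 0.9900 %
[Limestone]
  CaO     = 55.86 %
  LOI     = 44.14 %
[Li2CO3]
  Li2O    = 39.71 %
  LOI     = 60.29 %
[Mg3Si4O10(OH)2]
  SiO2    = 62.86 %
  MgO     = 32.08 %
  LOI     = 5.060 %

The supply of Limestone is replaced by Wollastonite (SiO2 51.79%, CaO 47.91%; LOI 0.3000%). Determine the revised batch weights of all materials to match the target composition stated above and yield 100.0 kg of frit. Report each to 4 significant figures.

Revised batch per 100.0 kg frit:
  Burnt dolomite: 27.09 kg
  Wollastonite: 18.28 kg
  Li2CO3: 14.16 kg
  Mg3Si4O10(OH)2: 51.96 kg
Total batch = 111.5 kg; LOI loss = 11.49 kg

All internal work runs at exact precision at each step — values along the way are displayed (rounded to four significant digits) alongside each step. Each reported number is rounded once only. All derived quantities, which include yield, the totals, glass mass, the four compositions, LOI, are carried in exact precision, precisely as stated by the question or the answer, from the batch weights at 100.0 kg of glass.
Per-oxide target masses for 100.0 kg frit:
  SiO2: 42.13% × 100.0 = 42.13 kg
  Li2O: 5.623% × 100.0 = 5.623 kg
  MgO: 27.72% × 100.0 = 27.72 kg
  CaO: 24.53% × 100.0 = 24.53 kg
A balance pass over the oxides, from the weights as reported, on the stated basis (oxide sums agree with the targets exact up to rounding of places):
  SiO2: 18.28·0.5179 + 51.96·0.6286 = 42.13 kg (target 42.13 kg)
  Li2O: 14.16·0.3971 = 5.623 kg (target 5.623 kg)
  MgO: 27.09·0.4079 + 51.96·0.3208 = 27.72 kg (target 27.72 kg)
  CaO: 27.09·0.5822 + 18.28·0.4791 = 24.53 kg (target 24.53 kg)
Glass-mass sanity pass: whole batch net of LOI = 100.0 kg (targets for the oxides total 100.0 kg; the stated basis being 100.0 kg — a pure rounding effect).
Batch total: Σ batch = 111.5 kg; the LOI term Σ batch·LOI equals 11.49 kg; the yield ratio, glass ÷ batch: 89.69%.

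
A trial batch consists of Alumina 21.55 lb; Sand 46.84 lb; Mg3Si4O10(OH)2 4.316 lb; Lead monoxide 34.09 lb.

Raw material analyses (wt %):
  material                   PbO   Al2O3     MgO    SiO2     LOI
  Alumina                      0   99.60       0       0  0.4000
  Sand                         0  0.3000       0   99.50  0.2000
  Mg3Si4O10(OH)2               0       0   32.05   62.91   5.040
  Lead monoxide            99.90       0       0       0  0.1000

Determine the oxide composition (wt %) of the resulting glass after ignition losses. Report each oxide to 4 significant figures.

Glass mass = 106.4 lb (batch 106.8 − LOI 0.4315).
Composition: PbO 32.02%, Al2O3 20.31%, MgO 1.301%, SiO2 46.37%

Values along the way appear, with 4-significant-figure rounding, in the printout. Each numeric step carries full float precision end to end. Every reported result sees exactly one rounding. Derived quantities are carried at full float precision (LOI, the yield, net glass mass, four oxide percentages, the totals) using the weight values at 106.4 lb of glass exactly as shown in the problem or answer text.
Per-oxide mass from batch:
  PbO: 34.09·0.9990 = 34.06 lb
  Al2O3: 21.55·0.9960 + 46.84·0.003000 = 21.60 lb
  MgO: 4.316·0.3205 = 1.383 lb
  SiO2: 46.84·0.9950 + 4.316·0.6291 = 49.32 lb
LOI: 21.55·0.004000 + 46.84·0.002000 + 4.316·0.05040 + 34.09·0.001000 = 0.4315 lb
batch − LOI leaves glass = 106.8 − 0.4315 = 106.4 lb (= Σ oxide masses)
percent by weight: oxide/glass ×100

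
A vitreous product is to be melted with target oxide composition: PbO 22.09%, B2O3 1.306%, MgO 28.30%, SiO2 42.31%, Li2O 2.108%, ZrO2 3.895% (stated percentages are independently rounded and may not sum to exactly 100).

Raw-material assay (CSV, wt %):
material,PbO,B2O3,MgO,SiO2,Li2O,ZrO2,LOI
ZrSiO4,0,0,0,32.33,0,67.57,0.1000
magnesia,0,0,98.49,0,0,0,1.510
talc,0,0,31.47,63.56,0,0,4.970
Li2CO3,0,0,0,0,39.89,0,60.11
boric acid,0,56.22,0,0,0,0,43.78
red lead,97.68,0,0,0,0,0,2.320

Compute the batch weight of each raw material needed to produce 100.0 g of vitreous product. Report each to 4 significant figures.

Batch per 100.0 g vitreous product:
  ZrSiO4: 5.764 g
  magnesia: 8.401 g
  talc: 63.63 g
  Li2CO3: 5.285 g
  boric acid: 2.323 g
  red lead: 22.61 g
Total batch = 108.0 g; LOI loss = 8.013 g; yield = 92.58%

Mid-chain values are displayed, rounded to 4 significant figures, in the working. Each numeric step carries full float precision through every step — exactly one rounding goes into each reported value. Derived quantities (glass mass, ignition loss, the yield, the six compositions, totals) are re-derived using the weight values per 100.0 g of glass at exact precision as given in question or answer.
Oxide-by-oxide targets in 100.0 g vitreous product:
  PbO: 22.09% × 100.0 = 22.09 g
  B2O3: 1.306% × 100.0 = 1.306 g
  MgO: 28.30% × 100.0 = 28.30 g
  SiO2: 42.31% × 100.0 = 42.31 g
  Li2O: 2.108% × 100.0 = 2.108 g
  ZrO2: 3.895% × 100.0 = 3.895 g
Verifying the oxide balance given the weights on record, against the basis in use (sums match the target masses modulo rounding of the values):
  PbO: 22.61·0.9768 = 22.09 g (target 22.09 g)
  B2O3: 2.323·0.5622 = 1.306 g (target 1.306 g)
  MgO: 8.401·0.9849 + 63.63·0.3147 = 28.30 g (target 28.30 g)
  SiO2: 5.764·0.3233 + 63.63·0.6356 = 42.31 g (target 42.31 g)
  Li2O: 5.285·0.3989 = 2.108 g (target 2.108 g)
  ZrO2: 5.764·0.6757 = 3.895 g (target 3.895 g)
Consistency of the glass mass: the batch minus its LOI: 100.0 g (the targets, summed, come to 100.0 g; basis as stated: 100.0 g — differing by rounding only).
Batch total: Σ batch = 108.0 g; the LOI term Σ batch·LOI equals 8.013 g; as yield: glass ÷ batch → 92.58%.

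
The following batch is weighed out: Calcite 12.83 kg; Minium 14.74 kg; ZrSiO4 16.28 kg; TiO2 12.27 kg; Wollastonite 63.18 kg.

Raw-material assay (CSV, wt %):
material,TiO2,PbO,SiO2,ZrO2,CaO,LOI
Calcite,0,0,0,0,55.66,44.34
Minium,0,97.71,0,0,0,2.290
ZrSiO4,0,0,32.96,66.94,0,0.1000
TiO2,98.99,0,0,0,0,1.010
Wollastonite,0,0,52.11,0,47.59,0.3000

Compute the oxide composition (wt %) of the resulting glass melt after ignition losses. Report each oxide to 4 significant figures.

Glass mass = 112.9 kg (batch 119.3 − LOI 6.356).
Composition: TiO2 10.75%, PbO 12.75%, SiO2 33.90%, ZrO2 9.649%, CaO 32.94%

All internal work runs at full precision at every stage; values along the way appear (rounded to 4 significant digits) alongside each step — every reported value sees exactly one rounding — all derived quantities (net glass mass, five oxide percentages, the yield, totals, ignition loss) are carried using the weight values for 112.9 kg of glass at full precision, exactly as printed in problem or answer.
Oxide-by-oxide delivered mass:
  TiO2: 12.27·0.9899 = 12.15 kg
  PbO: 14.74·0.9771 = 14.40 kg
  SiO2: 16.28·0.3296 + 63.18·0.5211 = 38.29 kg
  ZrO2: 16.28·0.6694 = 10.90 kg
  CaO: 12.83·0.5566 + 63.18·0.4759 = 37.21 kg
LOI: 12.83·0.4434 + 14.74·0.02290 + 16.28·0.001000 + 12.27·0.01010 + 63.18·0.003000 = 6.356 kg
Glass = total batch minus LOI = 119.3 − 6.356 = 112.9 kg (equal to the oxide-mass sum)
wt %: oxide over glass, times 100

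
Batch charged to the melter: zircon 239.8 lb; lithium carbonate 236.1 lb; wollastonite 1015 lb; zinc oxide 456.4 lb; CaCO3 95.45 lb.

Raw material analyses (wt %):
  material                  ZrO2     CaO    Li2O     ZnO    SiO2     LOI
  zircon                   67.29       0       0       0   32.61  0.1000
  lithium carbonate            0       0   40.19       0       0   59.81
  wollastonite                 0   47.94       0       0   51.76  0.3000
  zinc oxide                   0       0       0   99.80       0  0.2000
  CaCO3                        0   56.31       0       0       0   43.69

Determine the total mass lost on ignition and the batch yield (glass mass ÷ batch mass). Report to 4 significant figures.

Every computation keeps exact precision at all times — values along the way are displayed rounded to 4 significant figures as written — every reported result takes exactly one rounding — all derived quantities, which include LOI, totals, yield, the five compositions, glass mass, are re-derived in full float precision, as quoted within problem or answer, starting from the weights at 1856 lb of glass.
Each material's LOI contribution:
  zircon: 239.8 × 0.001000 = 0.2398 lb
  lithium carbonate: 236.1 × 0.5981 = 141.2 lb
  wollastonite: 1015 × 0.003000 = 3.045 lb
  zinc oxide: 456.4 × 0.002000 = 0.9128 lb
  CaCO3: 95.45 × 0.4369 = 41.70 lb
Total LOI = 187.1 lb
Glass = batch − LOI = 2043 − 187.1 = 1856 lb

LOI loss = 187.1 lb; glass = 1856 lb; yield = 90.84%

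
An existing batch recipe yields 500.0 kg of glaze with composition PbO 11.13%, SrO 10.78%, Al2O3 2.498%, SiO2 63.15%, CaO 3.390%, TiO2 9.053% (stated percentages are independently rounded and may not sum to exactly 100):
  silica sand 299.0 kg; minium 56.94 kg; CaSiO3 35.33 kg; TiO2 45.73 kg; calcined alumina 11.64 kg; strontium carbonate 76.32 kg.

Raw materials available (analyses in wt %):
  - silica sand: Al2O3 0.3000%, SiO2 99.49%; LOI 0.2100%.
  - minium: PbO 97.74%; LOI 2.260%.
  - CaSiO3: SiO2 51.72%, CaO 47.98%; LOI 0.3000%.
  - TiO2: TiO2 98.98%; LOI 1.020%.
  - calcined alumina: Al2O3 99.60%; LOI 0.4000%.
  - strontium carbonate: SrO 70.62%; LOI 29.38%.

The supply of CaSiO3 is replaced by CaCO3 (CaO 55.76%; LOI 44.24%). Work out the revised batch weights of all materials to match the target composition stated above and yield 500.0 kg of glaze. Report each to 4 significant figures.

Each numeric step maintains full float precision at every stage — the intermediate values are printed, rounded to four significant figures, on the page; every reported number is rounded exactly once; all derived quantities are recomputed in full float precision (six oxide percentages, ignition loss, glass mass, yield, the totals) starting from the weights per 500.0 kg of glass, as written in the problem or the answer.
The oxide mass targets at 500.0 kg glaze:
  PbO: 11.13% × 500.0 = 55.65 kg
  SrO: 10.78% × 500.0 = 53.90 kg
  Al2O3: 2.498% × 500.0 = 12.49 kg
  SiO2: 63.15% × 500.0 = 315.8 kg
  CaO: 3.390% × 500.0 = 16.95 kg
  TiO2: 9.053% × 500.0 = 45.26 kg
Mass-balance tally per oxide with the batch weights as given, against the basis in use (summed amounts equal target values given rounding of the digits):
  PbO: 56.94·0.9774 = 55.65 kg (target 55.65 kg)
  SrO: 76.32·0.7062 = 53.90 kg (target 53.90 kg)
  Al2O3: 317.4·0.003000 + 11.58·0.9960 = 12.49 kg (target 12.49 kg)
  SiO2: 317.4·0.9949 = 315.8 kg (target 315.8 kg)
  CaO: 30.40·0.5576 = 16.95 kg (target 16.95 kg)
  TiO2: 45.73·0.9898 = 45.26 kg (target 45.26 kg)
Mass balance on the glass: Σ batch − LOI loss = 500.0 kg (oxide target masses add up to 500.0 kg; against the stated basis, 500.0 kg — gaps are rounding artifacts).
Total batch = Σ batch = 538.4 kg; LOI removed, Σ of batch·LOI: 38.34 kg; the yield ratio, glass ÷ batch: 92.88%.

Revised batch per 500.0 kg glaze:
  silica sand: 317.4 kg
  minium: 56.94 kg
  CaCO3: 30.40 kg
  TiO2: 45.73 kg
  calcined alumina: 11.58 kg
  strontium carbonate: 76.32 kg
Total batch = 538.4 kg; LOI loss = 38.34 kg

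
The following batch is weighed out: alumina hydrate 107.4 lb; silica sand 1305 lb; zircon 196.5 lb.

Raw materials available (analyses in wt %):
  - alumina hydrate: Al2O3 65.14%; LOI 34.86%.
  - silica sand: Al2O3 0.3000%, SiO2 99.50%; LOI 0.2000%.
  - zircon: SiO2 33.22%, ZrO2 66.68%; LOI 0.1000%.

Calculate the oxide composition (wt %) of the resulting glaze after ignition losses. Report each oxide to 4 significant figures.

All internal work maintains exact precision end to end. The intermediate values are displayed rounded to four significant digits at each printed step; every reported number carries a single rounding. All derived quantities, which include net glass mass, three oxide percentages, ignition loss, the yield, the totals, are recomputed at full precision, exactly as printed in problem or answer, starting from the weights at 1569 lb of glass.
Per-oxide mass from batch:
  Al2O3: 107.4·0.6514 + 1305·0.003000 = 73.88 lb
  SiO2: 1305·0.9950 + 196.5·0.3322 = 1364 lb
  ZrO2: 196.5·0.6668 = 131.0 lb
LOI: 107.4·0.3486 + 1305·0.002000 + 196.5·0.001000 = 40.25 lb
Resulting glass, batch − LOI: 1609 − 40.25 = 1569 lb (the oxide masses sum to this)
wt % = 100 × oxide mass / glass mass

Glass mass = 1569 lb (batch 1609 − LOI 40.25).
Composition: Al2O3 4.709%, SiO2 86.94%, ZrO2 8.353%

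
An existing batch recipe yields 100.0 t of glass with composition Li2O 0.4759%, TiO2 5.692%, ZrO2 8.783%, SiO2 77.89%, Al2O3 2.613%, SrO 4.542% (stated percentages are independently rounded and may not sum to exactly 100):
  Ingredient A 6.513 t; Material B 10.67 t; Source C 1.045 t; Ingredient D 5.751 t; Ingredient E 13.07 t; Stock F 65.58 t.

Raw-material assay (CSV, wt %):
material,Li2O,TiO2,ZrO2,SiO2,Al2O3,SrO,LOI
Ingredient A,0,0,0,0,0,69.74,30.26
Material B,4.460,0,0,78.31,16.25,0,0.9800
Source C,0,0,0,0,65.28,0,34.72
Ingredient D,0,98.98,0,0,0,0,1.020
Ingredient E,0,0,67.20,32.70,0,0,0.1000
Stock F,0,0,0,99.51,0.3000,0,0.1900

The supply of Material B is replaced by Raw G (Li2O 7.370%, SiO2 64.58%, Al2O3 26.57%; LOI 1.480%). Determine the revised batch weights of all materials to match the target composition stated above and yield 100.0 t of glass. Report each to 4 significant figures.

Revised batch per 100.0 t glass:
  Ingredient A: 6.513 t
  Raw G: 6.457 t
  Source C: 1.054 t
  Ingredient D: 5.751 t
  Ingredient E: 13.07 t
  Stock F: 69.79 t
Total batch = 102.6 t; LOI loss = 2.637 t

The working math holds full precision at every stage — mid-chain values are printed rounded off to 4 significant figures between the steps; each reported value undergoes a single rounding — all derived quantities are recomputed from the batch weights on 100.0 t of glass in full float precision (LOI, the yield, the totals, six oxide percentages, glass mass) precisely as stated by problem or answer.
The oxide mass targets at 100.0 t glass:
  Li2O: 0.4759% × 100.0 = 0.4759 t
  TiO2: 5.692% × 100.0 = 5.692 t
  ZrO2: 8.783% × 100.0 = 8.783 t
  SiO2: 77.89% × 100.0 = 77.89 t
  Al2O3: 2.613% × 100.0 = 2.613 t
  SrO: 4.542% × 100.0 = 4.542 t
Checking each oxide sum on the weights just shown, for the quoted basis mass (oxide sums agree with the targets modulo rounding of the values):
  Li2O: 6.457·0.07370 = 0.4759 t (target 0.4759 t)
  TiO2: 5.751·0.9898 = 5.692 t (target 5.692 t)
  ZrO2: 13.07·0.6720 = 8.783 t (target 8.783 t)
  SiO2: 6.457·0.6458 + 13.07·0.3270 + 69.79·0.9951 = 77.89 t (target 77.89 t)
  Al2O3: 6.457·0.2657 + 1.054·0.6528 + 69.79·0.003000 = 2.613 t (target 2.613 t)
  SrO: 6.513·0.6974 = 4.542 t (target 4.542 t)
Glass-mass bookkeeping: whole batch net of LOI = 100.0 t (summing oxide targets gives 100.0 t; basis as stated: 100.0 t — deltas are rounding alone).
Adding the batch up: Σ batch = 102.6 t; the LOI term Σ batch·LOI equals 2.637 t; yield = glass ÷ total batch = 97.43%.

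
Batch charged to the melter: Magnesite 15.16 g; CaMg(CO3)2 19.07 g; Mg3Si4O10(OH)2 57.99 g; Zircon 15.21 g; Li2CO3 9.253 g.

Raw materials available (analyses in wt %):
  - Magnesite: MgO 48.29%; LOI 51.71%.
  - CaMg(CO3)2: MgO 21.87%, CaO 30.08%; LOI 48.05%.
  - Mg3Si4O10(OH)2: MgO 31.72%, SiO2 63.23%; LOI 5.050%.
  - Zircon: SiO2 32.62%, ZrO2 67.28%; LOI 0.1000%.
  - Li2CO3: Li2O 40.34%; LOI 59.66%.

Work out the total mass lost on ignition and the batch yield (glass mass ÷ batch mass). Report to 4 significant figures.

LOI loss = 25.47 g; glass = 91.22 g; yield = 78.17%

Every computation keeps full float precision throughout. Rounding to 4 significant figures extends to every in-between result as printed; every reported number is rounded exactly once; all derived quantities (net glass mass, five oxide percentages, LOI, yield, the totals) are recomputed in full precision using the weight values at 91.22 g of glass as they appear in question or answer.
Loss on ignition, line by line:
  Magnesite: 15.16 × 0.5171 = 7.839 g
  CaMg(CO3)2: 19.07 × 0.4805 = 9.163 g
  Mg3Si4O10(OH)2: 57.99 × 0.05050 = 2.928 g
  Zircon: 15.21 × 0.001000 = 0.01521 g
  Li2CO3: 9.253 × 0.5966 = 5.520 g
Total LOI = 25.47 g
Glass = batch − LOI = 116.7 − 25.47 = 91.22 g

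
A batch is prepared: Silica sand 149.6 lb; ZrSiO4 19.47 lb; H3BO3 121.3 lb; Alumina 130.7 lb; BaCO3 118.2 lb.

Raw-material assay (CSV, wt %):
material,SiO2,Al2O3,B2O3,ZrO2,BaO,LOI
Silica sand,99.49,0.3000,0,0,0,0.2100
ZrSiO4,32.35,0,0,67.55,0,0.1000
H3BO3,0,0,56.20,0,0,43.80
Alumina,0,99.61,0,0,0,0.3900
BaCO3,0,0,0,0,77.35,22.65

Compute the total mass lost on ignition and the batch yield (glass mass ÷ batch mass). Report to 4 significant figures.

Each numeric step carries exact precision at all times — working values appear with 4-significant-figure rounding as written — a single rounding yields each reported figure; the derived quantities, which include the five compositions, glass mass, ignition loss, totals, yield, are recomputed in exact precision, exactly as shown in either problem or answer, using the weight values per 458.5 lb of glass.
Material-by-material LOI:
  Silica sand: 149.6 × 0.002100 = 0.3142 lb
  ZrSiO4: 19.47 × 0.001000 = 0.01947 lb
  H3BO3: 121.3 × 0.4380 = 53.13 lb
  Alumina: 130.7 × 0.003900 = 0.5097 lb
  BaCO3: 118.2 × 0.2265 = 26.77 lb
Total LOI = 80.75 lb
Glass = batch − LOI = 539.3 − 80.75 = 458.5 lb

LOI loss = 80.75 lb; glass = 458.5 lb; yield = 85.03%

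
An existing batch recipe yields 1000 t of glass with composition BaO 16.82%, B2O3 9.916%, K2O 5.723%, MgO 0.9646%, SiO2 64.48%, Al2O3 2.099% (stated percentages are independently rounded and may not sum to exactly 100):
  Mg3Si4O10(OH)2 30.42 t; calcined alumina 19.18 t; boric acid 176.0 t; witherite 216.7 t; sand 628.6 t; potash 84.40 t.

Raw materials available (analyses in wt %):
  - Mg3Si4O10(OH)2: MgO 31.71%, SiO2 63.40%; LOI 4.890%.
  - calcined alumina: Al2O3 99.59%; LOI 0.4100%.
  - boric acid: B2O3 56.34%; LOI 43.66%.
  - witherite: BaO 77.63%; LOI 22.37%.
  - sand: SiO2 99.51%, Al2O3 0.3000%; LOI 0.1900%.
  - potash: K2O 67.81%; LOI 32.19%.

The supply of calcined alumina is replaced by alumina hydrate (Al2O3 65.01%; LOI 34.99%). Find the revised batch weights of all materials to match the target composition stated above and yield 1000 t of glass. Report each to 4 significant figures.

The working math carries exact precision in all steps — mid-chain values are rounded off to 4 significant figures when quoted; a single rounding completes each reported figure. Derived quantities, which include totals, glass mass, yield, LOI, the six compositions, are rebuilt at exact precision, as they appear in the problem or answer text, from the batch weights per 1000 t of glass.
The oxide mass targets at 1000 t glass:
  BaO: 16.82% × 1000 = 168.2 t
  B2O3: 9.916% × 1000 = 99.16 t
  K2O: 5.723% × 1000 = 57.23 t
  MgO: 0.9646% × 1000 = 9.646 t
  SiO2: 64.48% × 1000 = 644.8 t
  Al2O3: 2.099% × 1000 = 20.99 t
Mass-balance tally per oxide working from each reported weight, against the basis in use (summed amounts equal target values modulo rounding of the values):
  BaO: 216.7·0.7763 = 168.2 t (target 168.2 t)
  B2O3: 176.0·0.5634 = 99.16 t (target 99.16 t)
  K2O: 84.40·0.6781 = 57.23 t (target 57.23 t)
  MgO: 30.42·0.3171 = 9.646 t (target 9.646 t)
  SiO2: 30.42·0.6340 + 628.6·0.9951 = 644.8 t (target 644.8 t)
  Al2O3: 29.39·0.6501 + 628.6·0.003000 = 20.99 t (target 20.99 t)
Mass balance on the glass: total charge less LOI = 1000 t (the Σ of target masses is 1000 t; basis as stated: 1000 t — a pure rounding effect).
Whole-batch sum: Σ batch = 1166 t; LOI loss = Σ batch·LOI = 165.5 t; yield: glass divided by total = 85.80%.

Revised batch per 1000 t glass:
  Mg3Si4O10(OH)2: 30.42 t
  alumina hydrate: 29.39 t
  boric acid: 176.0 t
  witherite: 216.7 t
  sand: 628.6 t
  potash: 84.40 t
Total batch = 1166 t; LOI loss = 165.5 t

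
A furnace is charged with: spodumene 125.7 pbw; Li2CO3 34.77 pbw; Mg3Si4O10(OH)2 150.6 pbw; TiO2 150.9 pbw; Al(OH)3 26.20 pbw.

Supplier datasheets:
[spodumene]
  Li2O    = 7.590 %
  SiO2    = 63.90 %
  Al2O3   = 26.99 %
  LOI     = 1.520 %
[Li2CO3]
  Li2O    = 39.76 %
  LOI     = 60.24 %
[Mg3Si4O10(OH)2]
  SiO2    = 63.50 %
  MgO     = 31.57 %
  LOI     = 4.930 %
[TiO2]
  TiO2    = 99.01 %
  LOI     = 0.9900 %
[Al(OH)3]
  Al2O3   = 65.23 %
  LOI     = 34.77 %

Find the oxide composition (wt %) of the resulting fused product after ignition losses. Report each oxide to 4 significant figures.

Working values are shown (rounded to 4 significant digits) as written; all arithmetic carries full float precision end to end — each reported figure is rounded only once — derived quantities are rebuilt at exact precision (glass mass, totals, the yield, ignition loss, five oxide percentages) starting from the weights per 447.3 pbw of glass as written in the problem or answer text.
Delivered oxide masses:
  TiO2: 150.9·0.9901 = 149.4 pbw
  Li2O: 125.7·0.07590 + 34.77·0.3976 = 23.37 pbw
  SiO2: 125.7·0.6390 + 150.6·0.6350 = 176.0 pbw
  Al2O3: 125.7·0.2699 + 26.20·0.6523 = 51.02 pbw
  MgO: 150.6·0.3157 = 47.54 pbw
LOI: 125.7·0.01520 + 34.77·0.6024 + 150.6·0.04930 + 150.9·0.009900 + 26.20·0.3477 = 40.88 pbw
Resulting glass, batch − LOI: 488.2 − 40.88 = 447.3 pbw (equal to the oxide-mass sum)
percent share: oxide ÷ glass, ×100

Glass mass = 447.3 pbw (batch 488.2 − LOI 40.88).
Composition: TiO2 33.40%, Li2O 5.224%, SiO2 39.34%, Al2O3 11.41%, MgO 10.63%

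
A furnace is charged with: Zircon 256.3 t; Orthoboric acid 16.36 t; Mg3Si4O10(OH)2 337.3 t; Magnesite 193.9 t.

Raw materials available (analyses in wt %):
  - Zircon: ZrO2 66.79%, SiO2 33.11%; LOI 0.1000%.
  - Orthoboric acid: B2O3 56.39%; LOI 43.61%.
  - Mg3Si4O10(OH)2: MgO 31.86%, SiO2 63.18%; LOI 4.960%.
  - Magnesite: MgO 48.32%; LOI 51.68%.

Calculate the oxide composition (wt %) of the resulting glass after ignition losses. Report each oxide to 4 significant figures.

Each numeric step runs at exact precision through the solve; intermediates appear (rounded to 4 significant digits) in the printout. Every reported figure takes a single rounding; the derived quantities are computed at full float precision (LOI, the yield, the totals, the four compositions, net glass mass) using the weight values at 679.5 t of glass, as they appear in the problem or answer text.
Mass of each oxide from the mix:
  ZrO2: 256.3·0.6679 = 171.2 t
  B2O3: 16.36·0.5639 = 9.225 t
  MgO: 337.3·0.3186 + 193.9·0.4832 = 201.2 t
  SiO2: 256.3·0.3311 + 337.3·0.6318 = 298.0 t
LOI: 256.3·0.001000 + 16.36·0.4361 + 337.3·0.04960 + 193.9·0.5168 = 124.3 t
Net of LOI, the glass mass = 803.9 − 124.3 = 679.5 t (consistent with Σ oxide mass)
each wt % is 100 × oxide ÷ glass

Glass mass = 679.5 t (batch 803.9 − LOI 124.3).
Composition: ZrO2 25.19%, B2O3 1.358%, MgO 29.60%, SiO2 43.85%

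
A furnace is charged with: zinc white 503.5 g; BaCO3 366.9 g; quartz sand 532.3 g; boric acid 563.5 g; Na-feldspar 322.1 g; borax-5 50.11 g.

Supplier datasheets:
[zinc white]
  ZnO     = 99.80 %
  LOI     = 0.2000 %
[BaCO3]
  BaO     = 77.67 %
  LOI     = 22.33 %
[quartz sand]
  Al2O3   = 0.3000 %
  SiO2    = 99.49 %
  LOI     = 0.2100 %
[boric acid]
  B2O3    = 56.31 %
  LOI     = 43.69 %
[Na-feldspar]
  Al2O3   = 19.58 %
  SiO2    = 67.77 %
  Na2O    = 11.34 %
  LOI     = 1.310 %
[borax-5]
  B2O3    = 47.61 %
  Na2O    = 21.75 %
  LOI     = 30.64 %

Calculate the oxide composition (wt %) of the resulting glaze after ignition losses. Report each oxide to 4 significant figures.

Glass mass = 1989 g (batch 2338 − LOI 349.8).
Composition: Al2O3 3.252%, SiO2 37.61%, B2O3 17.16%, Na2O 2.385%, ZnO 25.27%, BaO 14.33%

Exact precision is carried at all times; working values appear (rounded to 4 significant figures) as written; each reported number is rounded exactly once. The derived quantities are recomputed at exact precision (ignition loss, the totals, the six compositions, glass mass, the yield) using the weight values at 1989 g of glass exactly as printed in either problem or answer.
Delivered oxide masses:
  Al2O3: 532.3·0.003000 + 322.1·0.1958 = 64.66 g
  SiO2: 532.3·0.9949 + 322.1·0.6777 = 747.9 g
  B2O3: 563.5·0.5631 + 50.11·0.4761 = 341.2 g
  Na2O: 322.1·0.1134 + 50.11·0.2175 = 47.43 g
  ZnO: 503.5·0.9980 = 502.5 g
  BaO: 366.9·0.7767 = 285.0 g
LOI: 503.5·0.002000 + 366.9·0.2233 + 532.3·0.002100 + 563.5·0.4369 + 322.1·0.01310 + 50.11·0.3064 = 349.8 g
Resulting glass, batch − LOI: 2338 − 349.8 = 1989 g (= the summed oxide contributions)
wt %: oxide over glass, times 100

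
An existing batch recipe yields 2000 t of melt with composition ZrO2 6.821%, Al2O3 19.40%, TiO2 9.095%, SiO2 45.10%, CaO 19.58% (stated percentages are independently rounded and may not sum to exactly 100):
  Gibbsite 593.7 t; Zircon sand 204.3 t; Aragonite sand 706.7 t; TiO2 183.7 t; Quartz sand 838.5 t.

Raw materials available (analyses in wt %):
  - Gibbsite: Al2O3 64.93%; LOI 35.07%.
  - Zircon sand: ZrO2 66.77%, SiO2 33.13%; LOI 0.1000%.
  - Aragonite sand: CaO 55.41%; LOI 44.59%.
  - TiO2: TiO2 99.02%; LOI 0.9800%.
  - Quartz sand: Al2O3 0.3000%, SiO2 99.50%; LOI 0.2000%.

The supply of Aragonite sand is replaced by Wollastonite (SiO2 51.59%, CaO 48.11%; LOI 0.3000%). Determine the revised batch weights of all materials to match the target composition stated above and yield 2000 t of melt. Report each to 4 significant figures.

The whole derivation runs at full float precision at every stage. Values along the way are displayed with 4-significant-digit rounding when written out; exactly one rounding is applied to every reported figure — derived quantities are re-derived at full float precision (ignition loss, the totals, the five compositions, yield, glass mass) starting from the weights at 2000 t of glass as quoted within the question or the answer.
Oxide-by-oxide targets in 2000 t melt:
  ZrO2: 6.821% × 2000 = 136.4 t
  Al2O3: 19.40% × 2000 = 388.0 t
  TiO2: 9.095% × 2000 = 181.9 t
  SiO2: 45.10% × 2000 = 902.0 t
  CaO: 19.58% × 2000 = 391.6 t
A balance pass over the oxides, from the weights as reported, per the basis as stated (sums match the target masses within answer rounding):
  ZrO2: 204.3·0.6677 = 136.4 t (target 136.4 t)
  Al2O3: 595.6·0.6493 + 416.5·0.003000 = 388.0 t (target 388.0 t)
  TiO2: 183.7·0.9902 = 181.9 t (target 181.9 t)
  SiO2: 204.3·0.3313 + 814.0·0.5159 + 416.5·0.9950 = 902.0 t (target 902.0 t)
  CaO: 814.0·0.4811 = 391.6 t (target 391.6 t)
The glass-mass cross-check: Σ batch − LOI loss = 2000 t (per-oxide target masses sum to 2000 t; stated basis 2000 t — a pure rounding effect).
Batch total: Σ batch = 2214 t; LOI loss = Σ batch·LOI = 214.2 t; yield, glass over the total, = 90.33%.

Revised batch per 2000 t melt:
  Gibbsite: 595.6 t
  Zircon sand: 204.3 t
  Wollastonite: 814.0 t
  TiO2: 183.7 t
  Quartz sand: 416.5 t
Total batch = 2214 t; LOI loss = 214.2 t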